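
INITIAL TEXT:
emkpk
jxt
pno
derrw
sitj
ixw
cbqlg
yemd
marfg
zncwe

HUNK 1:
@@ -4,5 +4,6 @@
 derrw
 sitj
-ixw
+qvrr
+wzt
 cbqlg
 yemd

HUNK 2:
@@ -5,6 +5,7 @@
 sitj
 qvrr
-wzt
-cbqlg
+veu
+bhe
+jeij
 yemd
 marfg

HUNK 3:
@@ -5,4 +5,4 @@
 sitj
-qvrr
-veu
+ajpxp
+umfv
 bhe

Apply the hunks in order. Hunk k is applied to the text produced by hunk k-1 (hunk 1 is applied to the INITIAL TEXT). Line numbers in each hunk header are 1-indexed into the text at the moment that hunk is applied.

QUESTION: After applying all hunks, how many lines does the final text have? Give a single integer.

Answer: 12

Derivation:
Hunk 1: at line 4 remove [ixw] add [qvrr,wzt] -> 11 lines: emkpk jxt pno derrw sitj qvrr wzt cbqlg yemd marfg zncwe
Hunk 2: at line 5 remove [wzt,cbqlg] add [veu,bhe,jeij] -> 12 lines: emkpk jxt pno derrw sitj qvrr veu bhe jeij yemd marfg zncwe
Hunk 3: at line 5 remove [qvrr,veu] add [ajpxp,umfv] -> 12 lines: emkpk jxt pno derrw sitj ajpxp umfv bhe jeij yemd marfg zncwe
Final line count: 12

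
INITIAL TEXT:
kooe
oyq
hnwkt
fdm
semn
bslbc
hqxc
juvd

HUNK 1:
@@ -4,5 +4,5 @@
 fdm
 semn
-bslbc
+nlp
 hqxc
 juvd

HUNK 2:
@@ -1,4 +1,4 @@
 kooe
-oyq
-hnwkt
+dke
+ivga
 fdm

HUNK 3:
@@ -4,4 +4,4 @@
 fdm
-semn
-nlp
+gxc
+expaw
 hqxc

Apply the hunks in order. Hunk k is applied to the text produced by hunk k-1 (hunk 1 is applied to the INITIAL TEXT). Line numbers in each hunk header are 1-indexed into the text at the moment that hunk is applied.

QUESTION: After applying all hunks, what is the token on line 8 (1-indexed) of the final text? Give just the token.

Hunk 1: at line 4 remove [bslbc] add [nlp] -> 8 lines: kooe oyq hnwkt fdm semn nlp hqxc juvd
Hunk 2: at line 1 remove [oyq,hnwkt] add [dke,ivga] -> 8 lines: kooe dke ivga fdm semn nlp hqxc juvd
Hunk 3: at line 4 remove [semn,nlp] add [gxc,expaw] -> 8 lines: kooe dke ivga fdm gxc expaw hqxc juvd
Final line 8: juvd

Answer: juvd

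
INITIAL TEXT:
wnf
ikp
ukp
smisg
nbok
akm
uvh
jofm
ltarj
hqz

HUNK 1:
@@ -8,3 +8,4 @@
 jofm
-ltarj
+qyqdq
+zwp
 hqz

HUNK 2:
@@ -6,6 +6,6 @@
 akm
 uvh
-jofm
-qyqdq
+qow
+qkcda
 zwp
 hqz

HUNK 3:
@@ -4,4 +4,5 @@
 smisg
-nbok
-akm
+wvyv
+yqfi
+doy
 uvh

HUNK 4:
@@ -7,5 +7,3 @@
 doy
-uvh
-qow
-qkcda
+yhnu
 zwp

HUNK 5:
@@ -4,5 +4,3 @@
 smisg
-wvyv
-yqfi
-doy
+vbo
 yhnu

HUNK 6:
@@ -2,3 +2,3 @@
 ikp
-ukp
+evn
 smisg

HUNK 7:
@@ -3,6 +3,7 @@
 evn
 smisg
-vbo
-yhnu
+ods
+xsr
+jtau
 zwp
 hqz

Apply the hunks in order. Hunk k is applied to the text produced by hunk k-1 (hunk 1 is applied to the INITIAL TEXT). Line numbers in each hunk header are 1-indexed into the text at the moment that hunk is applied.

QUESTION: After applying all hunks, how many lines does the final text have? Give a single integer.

Hunk 1: at line 8 remove [ltarj] add [qyqdq,zwp] -> 11 lines: wnf ikp ukp smisg nbok akm uvh jofm qyqdq zwp hqz
Hunk 2: at line 6 remove [jofm,qyqdq] add [qow,qkcda] -> 11 lines: wnf ikp ukp smisg nbok akm uvh qow qkcda zwp hqz
Hunk 3: at line 4 remove [nbok,akm] add [wvyv,yqfi,doy] -> 12 lines: wnf ikp ukp smisg wvyv yqfi doy uvh qow qkcda zwp hqz
Hunk 4: at line 7 remove [uvh,qow,qkcda] add [yhnu] -> 10 lines: wnf ikp ukp smisg wvyv yqfi doy yhnu zwp hqz
Hunk 5: at line 4 remove [wvyv,yqfi,doy] add [vbo] -> 8 lines: wnf ikp ukp smisg vbo yhnu zwp hqz
Hunk 6: at line 2 remove [ukp] add [evn] -> 8 lines: wnf ikp evn smisg vbo yhnu zwp hqz
Hunk 7: at line 3 remove [vbo,yhnu] add [ods,xsr,jtau] -> 9 lines: wnf ikp evn smisg ods xsr jtau zwp hqz
Final line count: 9

Answer: 9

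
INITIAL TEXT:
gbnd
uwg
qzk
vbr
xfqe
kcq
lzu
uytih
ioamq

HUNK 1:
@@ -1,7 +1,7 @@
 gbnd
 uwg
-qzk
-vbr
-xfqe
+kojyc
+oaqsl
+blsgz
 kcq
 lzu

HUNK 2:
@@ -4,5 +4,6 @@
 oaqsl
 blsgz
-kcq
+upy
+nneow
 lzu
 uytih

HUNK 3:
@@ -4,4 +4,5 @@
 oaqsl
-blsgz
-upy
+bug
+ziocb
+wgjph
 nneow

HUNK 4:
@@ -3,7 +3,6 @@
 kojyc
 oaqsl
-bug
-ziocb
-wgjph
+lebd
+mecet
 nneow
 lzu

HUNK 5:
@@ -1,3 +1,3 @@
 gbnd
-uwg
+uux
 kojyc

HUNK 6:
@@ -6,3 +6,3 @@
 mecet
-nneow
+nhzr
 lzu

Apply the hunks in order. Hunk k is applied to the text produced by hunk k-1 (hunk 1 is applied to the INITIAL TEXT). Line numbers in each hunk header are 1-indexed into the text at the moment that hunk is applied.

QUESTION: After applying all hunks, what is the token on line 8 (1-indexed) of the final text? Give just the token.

Hunk 1: at line 1 remove [qzk,vbr,xfqe] add [kojyc,oaqsl,blsgz] -> 9 lines: gbnd uwg kojyc oaqsl blsgz kcq lzu uytih ioamq
Hunk 2: at line 4 remove [kcq] add [upy,nneow] -> 10 lines: gbnd uwg kojyc oaqsl blsgz upy nneow lzu uytih ioamq
Hunk 3: at line 4 remove [blsgz,upy] add [bug,ziocb,wgjph] -> 11 lines: gbnd uwg kojyc oaqsl bug ziocb wgjph nneow lzu uytih ioamq
Hunk 4: at line 3 remove [bug,ziocb,wgjph] add [lebd,mecet] -> 10 lines: gbnd uwg kojyc oaqsl lebd mecet nneow lzu uytih ioamq
Hunk 5: at line 1 remove [uwg] add [uux] -> 10 lines: gbnd uux kojyc oaqsl lebd mecet nneow lzu uytih ioamq
Hunk 6: at line 6 remove [nneow] add [nhzr] -> 10 lines: gbnd uux kojyc oaqsl lebd mecet nhzr lzu uytih ioamq
Final line 8: lzu

Answer: lzu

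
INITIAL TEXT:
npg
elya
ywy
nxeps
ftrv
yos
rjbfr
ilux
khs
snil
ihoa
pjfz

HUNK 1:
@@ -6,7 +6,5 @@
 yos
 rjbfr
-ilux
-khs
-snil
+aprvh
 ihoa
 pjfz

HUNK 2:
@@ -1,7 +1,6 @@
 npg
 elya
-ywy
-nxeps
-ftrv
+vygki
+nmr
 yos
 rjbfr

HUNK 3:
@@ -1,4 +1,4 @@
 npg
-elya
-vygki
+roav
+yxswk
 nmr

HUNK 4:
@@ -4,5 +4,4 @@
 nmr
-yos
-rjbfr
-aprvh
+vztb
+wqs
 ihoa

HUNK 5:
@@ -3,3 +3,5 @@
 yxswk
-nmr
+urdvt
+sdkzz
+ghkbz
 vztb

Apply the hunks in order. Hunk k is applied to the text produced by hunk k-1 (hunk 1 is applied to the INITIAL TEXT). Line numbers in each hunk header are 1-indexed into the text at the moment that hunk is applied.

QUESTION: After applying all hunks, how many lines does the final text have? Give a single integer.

Answer: 10

Derivation:
Hunk 1: at line 6 remove [ilux,khs,snil] add [aprvh] -> 10 lines: npg elya ywy nxeps ftrv yos rjbfr aprvh ihoa pjfz
Hunk 2: at line 1 remove [ywy,nxeps,ftrv] add [vygki,nmr] -> 9 lines: npg elya vygki nmr yos rjbfr aprvh ihoa pjfz
Hunk 3: at line 1 remove [elya,vygki] add [roav,yxswk] -> 9 lines: npg roav yxswk nmr yos rjbfr aprvh ihoa pjfz
Hunk 4: at line 4 remove [yos,rjbfr,aprvh] add [vztb,wqs] -> 8 lines: npg roav yxswk nmr vztb wqs ihoa pjfz
Hunk 5: at line 3 remove [nmr] add [urdvt,sdkzz,ghkbz] -> 10 lines: npg roav yxswk urdvt sdkzz ghkbz vztb wqs ihoa pjfz
Final line count: 10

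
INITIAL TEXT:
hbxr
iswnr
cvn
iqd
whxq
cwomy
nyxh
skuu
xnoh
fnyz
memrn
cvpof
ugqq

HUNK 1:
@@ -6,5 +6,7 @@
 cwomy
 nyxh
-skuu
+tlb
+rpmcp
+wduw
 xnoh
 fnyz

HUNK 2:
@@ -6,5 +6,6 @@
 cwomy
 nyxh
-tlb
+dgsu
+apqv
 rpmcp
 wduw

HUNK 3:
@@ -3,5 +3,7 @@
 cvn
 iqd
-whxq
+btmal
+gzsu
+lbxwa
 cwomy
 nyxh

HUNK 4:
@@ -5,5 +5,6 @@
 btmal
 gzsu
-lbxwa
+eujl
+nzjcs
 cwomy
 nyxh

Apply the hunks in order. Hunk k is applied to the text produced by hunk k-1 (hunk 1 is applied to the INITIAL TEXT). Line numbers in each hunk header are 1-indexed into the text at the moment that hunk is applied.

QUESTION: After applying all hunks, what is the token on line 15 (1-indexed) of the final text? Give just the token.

Hunk 1: at line 6 remove [skuu] add [tlb,rpmcp,wduw] -> 15 lines: hbxr iswnr cvn iqd whxq cwomy nyxh tlb rpmcp wduw xnoh fnyz memrn cvpof ugqq
Hunk 2: at line 6 remove [tlb] add [dgsu,apqv] -> 16 lines: hbxr iswnr cvn iqd whxq cwomy nyxh dgsu apqv rpmcp wduw xnoh fnyz memrn cvpof ugqq
Hunk 3: at line 3 remove [whxq] add [btmal,gzsu,lbxwa] -> 18 lines: hbxr iswnr cvn iqd btmal gzsu lbxwa cwomy nyxh dgsu apqv rpmcp wduw xnoh fnyz memrn cvpof ugqq
Hunk 4: at line 5 remove [lbxwa] add [eujl,nzjcs] -> 19 lines: hbxr iswnr cvn iqd btmal gzsu eujl nzjcs cwomy nyxh dgsu apqv rpmcp wduw xnoh fnyz memrn cvpof ugqq
Final line 15: xnoh

Answer: xnoh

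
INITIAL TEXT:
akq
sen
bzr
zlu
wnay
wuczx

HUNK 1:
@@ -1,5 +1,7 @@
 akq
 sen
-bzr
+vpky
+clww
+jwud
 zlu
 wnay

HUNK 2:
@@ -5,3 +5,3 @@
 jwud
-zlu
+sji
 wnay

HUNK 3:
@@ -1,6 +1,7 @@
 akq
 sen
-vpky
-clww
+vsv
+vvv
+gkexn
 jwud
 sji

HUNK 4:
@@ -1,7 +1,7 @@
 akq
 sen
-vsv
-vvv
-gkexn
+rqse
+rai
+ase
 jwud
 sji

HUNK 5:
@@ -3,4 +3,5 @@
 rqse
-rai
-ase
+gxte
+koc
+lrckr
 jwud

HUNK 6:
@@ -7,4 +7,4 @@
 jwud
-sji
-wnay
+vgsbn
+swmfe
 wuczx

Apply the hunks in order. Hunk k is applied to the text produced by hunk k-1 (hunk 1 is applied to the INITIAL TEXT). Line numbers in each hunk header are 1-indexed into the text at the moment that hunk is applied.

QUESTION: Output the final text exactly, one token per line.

Answer: akq
sen
rqse
gxte
koc
lrckr
jwud
vgsbn
swmfe
wuczx

Derivation:
Hunk 1: at line 1 remove [bzr] add [vpky,clww,jwud] -> 8 lines: akq sen vpky clww jwud zlu wnay wuczx
Hunk 2: at line 5 remove [zlu] add [sji] -> 8 lines: akq sen vpky clww jwud sji wnay wuczx
Hunk 3: at line 1 remove [vpky,clww] add [vsv,vvv,gkexn] -> 9 lines: akq sen vsv vvv gkexn jwud sji wnay wuczx
Hunk 4: at line 1 remove [vsv,vvv,gkexn] add [rqse,rai,ase] -> 9 lines: akq sen rqse rai ase jwud sji wnay wuczx
Hunk 5: at line 3 remove [rai,ase] add [gxte,koc,lrckr] -> 10 lines: akq sen rqse gxte koc lrckr jwud sji wnay wuczx
Hunk 6: at line 7 remove [sji,wnay] add [vgsbn,swmfe] -> 10 lines: akq sen rqse gxte koc lrckr jwud vgsbn swmfe wuczx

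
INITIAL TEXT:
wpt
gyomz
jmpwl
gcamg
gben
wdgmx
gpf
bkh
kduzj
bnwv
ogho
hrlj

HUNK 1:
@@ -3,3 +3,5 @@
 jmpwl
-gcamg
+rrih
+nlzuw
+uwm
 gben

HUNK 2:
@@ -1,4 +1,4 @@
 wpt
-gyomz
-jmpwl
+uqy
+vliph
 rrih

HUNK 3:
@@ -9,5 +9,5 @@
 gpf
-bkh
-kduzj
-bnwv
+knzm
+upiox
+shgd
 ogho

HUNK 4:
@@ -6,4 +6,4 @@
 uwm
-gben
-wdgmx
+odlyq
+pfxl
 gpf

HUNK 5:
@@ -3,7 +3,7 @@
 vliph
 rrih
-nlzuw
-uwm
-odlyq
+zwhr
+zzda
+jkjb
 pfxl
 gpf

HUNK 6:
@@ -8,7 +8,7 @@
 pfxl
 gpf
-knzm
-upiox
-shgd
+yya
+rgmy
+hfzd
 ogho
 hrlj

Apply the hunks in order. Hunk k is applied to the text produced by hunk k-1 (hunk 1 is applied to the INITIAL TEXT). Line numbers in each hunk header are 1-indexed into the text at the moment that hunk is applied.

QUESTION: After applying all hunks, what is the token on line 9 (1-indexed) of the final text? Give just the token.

Answer: gpf

Derivation:
Hunk 1: at line 3 remove [gcamg] add [rrih,nlzuw,uwm] -> 14 lines: wpt gyomz jmpwl rrih nlzuw uwm gben wdgmx gpf bkh kduzj bnwv ogho hrlj
Hunk 2: at line 1 remove [gyomz,jmpwl] add [uqy,vliph] -> 14 lines: wpt uqy vliph rrih nlzuw uwm gben wdgmx gpf bkh kduzj bnwv ogho hrlj
Hunk 3: at line 9 remove [bkh,kduzj,bnwv] add [knzm,upiox,shgd] -> 14 lines: wpt uqy vliph rrih nlzuw uwm gben wdgmx gpf knzm upiox shgd ogho hrlj
Hunk 4: at line 6 remove [gben,wdgmx] add [odlyq,pfxl] -> 14 lines: wpt uqy vliph rrih nlzuw uwm odlyq pfxl gpf knzm upiox shgd ogho hrlj
Hunk 5: at line 3 remove [nlzuw,uwm,odlyq] add [zwhr,zzda,jkjb] -> 14 lines: wpt uqy vliph rrih zwhr zzda jkjb pfxl gpf knzm upiox shgd ogho hrlj
Hunk 6: at line 8 remove [knzm,upiox,shgd] add [yya,rgmy,hfzd] -> 14 lines: wpt uqy vliph rrih zwhr zzda jkjb pfxl gpf yya rgmy hfzd ogho hrlj
Final line 9: gpf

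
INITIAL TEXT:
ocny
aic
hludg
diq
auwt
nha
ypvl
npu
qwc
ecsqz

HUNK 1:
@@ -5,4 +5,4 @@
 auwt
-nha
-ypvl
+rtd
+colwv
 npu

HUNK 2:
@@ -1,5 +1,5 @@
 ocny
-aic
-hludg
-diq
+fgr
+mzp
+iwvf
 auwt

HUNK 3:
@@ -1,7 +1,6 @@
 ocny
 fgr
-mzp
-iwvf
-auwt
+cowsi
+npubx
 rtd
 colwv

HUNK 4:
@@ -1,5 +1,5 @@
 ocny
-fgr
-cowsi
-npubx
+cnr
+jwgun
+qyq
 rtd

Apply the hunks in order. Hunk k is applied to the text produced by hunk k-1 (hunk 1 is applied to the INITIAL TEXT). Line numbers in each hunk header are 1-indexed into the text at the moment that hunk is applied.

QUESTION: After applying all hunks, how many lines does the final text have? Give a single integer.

Answer: 9

Derivation:
Hunk 1: at line 5 remove [nha,ypvl] add [rtd,colwv] -> 10 lines: ocny aic hludg diq auwt rtd colwv npu qwc ecsqz
Hunk 2: at line 1 remove [aic,hludg,diq] add [fgr,mzp,iwvf] -> 10 lines: ocny fgr mzp iwvf auwt rtd colwv npu qwc ecsqz
Hunk 3: at line 1 remove [mzp,iwvf,auwt] add [cowsi,npubx] -> 9 lines: ocny fgr cowsi npubx rtd colwv npu qwc ecsqz
Hunk 4: at line 1 remove [fgr,cowsi,npubx] add [cnr,jwgun,qyq] -> 9 lines: ocny cnr jwgun qyq rtd colwv npu qwc ecsqz
Final line count: 9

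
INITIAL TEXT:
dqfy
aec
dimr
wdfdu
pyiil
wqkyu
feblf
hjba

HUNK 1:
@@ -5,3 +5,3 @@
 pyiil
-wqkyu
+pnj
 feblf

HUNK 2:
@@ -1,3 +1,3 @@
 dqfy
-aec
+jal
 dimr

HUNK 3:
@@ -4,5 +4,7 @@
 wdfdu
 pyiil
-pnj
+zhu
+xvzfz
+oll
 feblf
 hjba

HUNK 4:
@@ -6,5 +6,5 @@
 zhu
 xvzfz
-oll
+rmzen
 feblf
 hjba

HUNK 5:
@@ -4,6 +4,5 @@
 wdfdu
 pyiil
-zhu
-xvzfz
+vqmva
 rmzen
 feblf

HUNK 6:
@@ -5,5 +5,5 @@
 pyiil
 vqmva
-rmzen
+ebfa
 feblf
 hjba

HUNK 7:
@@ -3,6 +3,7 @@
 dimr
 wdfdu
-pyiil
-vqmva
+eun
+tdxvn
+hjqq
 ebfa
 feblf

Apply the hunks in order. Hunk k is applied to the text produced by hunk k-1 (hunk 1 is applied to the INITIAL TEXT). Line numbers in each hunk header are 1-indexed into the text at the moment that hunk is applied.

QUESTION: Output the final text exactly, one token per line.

Hunk 1: at line 5 remove [wqkyu] add [pnj] -> 8 lines: dqfy aec dimr wdfdu pyiil pnj feblf hjba
Hunk 2: at line 1 remove [aec] add [jal] -> 8 lines: dqfy jal dimr wdfdu pyiil pnj feblf hjba
Hunk 3: at line 4 remove [pnj] add [zhu,xvzfz,oll] -> 10 lines: dqfy jal dimr wdfdu pyiil zhu xvzfz oll feblf hjba
Hunk 4: at line 6 remove [oll] add [rmzen] -> 10 lines: dqfy jal dimr wdfdu pyiil zhu xvzfz rmzen feblf hjba
Hunk 5: at line 4 remove [zhu,xvzfz] add [vqmva] -> 9 lines: dqfy jal dimr wdfdu pyiil vqmva rmzen feblf hjba
Hunk 6: at line 5 remove [rmzen] add [ebfa] -> 9 lines: dqfy jal dimr wdfdu pyiil vqmva ebfa feblf hjba
Hunk 7: at line 3 remove [pyiil,vqmva] add [eun,tdxvn,hjqq] -> 10 lines: dqfy jal dimr wdfdu eun tdxvn hjqq ebfa feblf hjba

Answer: dqfy
jal
dimr
wdfdu
eun
tdxvn
hjqq
ebfa
feblf
hjba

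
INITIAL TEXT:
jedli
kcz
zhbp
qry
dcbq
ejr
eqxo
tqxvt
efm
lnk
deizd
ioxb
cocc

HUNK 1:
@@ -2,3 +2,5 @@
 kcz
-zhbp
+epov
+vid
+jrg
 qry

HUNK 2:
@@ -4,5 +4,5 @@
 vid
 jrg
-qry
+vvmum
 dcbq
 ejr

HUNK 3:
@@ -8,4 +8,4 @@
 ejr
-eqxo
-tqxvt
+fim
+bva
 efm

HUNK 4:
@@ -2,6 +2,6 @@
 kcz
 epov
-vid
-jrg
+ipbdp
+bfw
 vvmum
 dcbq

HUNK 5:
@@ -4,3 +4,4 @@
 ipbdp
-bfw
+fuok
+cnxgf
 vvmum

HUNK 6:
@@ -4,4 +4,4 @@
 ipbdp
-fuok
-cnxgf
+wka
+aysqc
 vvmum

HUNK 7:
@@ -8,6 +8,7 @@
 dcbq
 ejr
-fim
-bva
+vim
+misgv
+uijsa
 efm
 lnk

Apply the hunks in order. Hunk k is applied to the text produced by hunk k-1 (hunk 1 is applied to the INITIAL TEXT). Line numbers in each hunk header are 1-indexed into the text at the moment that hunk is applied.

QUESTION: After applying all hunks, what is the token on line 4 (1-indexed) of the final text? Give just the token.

Answer: ipbdp

Derivation:
Hunk 1: at line 2 remove [zhbp] add [epov,vid,jrg] -> 15 lines: jedli kcz epov vid jrg qry dcbq ejr eqxo tqxvt efm lnk deizd ioxb cocc
Hunk 2: at line 4 remove [qry] add [vvmum] -> 15 lines: jedli kcz epov vid jrg vvmum dcbq ejr eqxo tqxvt efm lnk deizd ioxb cocc
Hunk 3: at line 8 remove [eqxo,tqxvt] add [fim,bva] -> 15 lines: jedli kcz epov vid jrg vvmum dcbq ejr fim bva efm lnk deizd ioxb cocc
Hunk 4: at line 2 remove [vid,jrg] add [ipbdp,bfw] -> 15 lines: jedli kcz epov ipbdp bfw vvmum dcbq ejr fim bva efm lnk deizd ioxb cocc
Hunk 5: at line 4 remove [bfw] add [fuok,cnxgf] -> 16 lines: jedli kcz epov ipbdp fuok cnxgf vvmum dcbq ejr fim bva efm lnk deizd ioxb cocc
Hunk 6: at line 4 remove [fuok,cnxgf] add [wka,aysqc] -> 16 lines: jedli kcz epov ipbdp wka aysqc vvmum dcbq ejr fim bva efm lnk deizd ioxb cocc
Hunk 7: at line 8 remove [fim,bva] add [vim,misgv,uijsa] -> 17 lines: jedli kcz epov ipbdp wka aysqc vvmum dcbq ejr vim misgv uijsa efm lnk deizd ioxb cocc
Final line 4: ipbdp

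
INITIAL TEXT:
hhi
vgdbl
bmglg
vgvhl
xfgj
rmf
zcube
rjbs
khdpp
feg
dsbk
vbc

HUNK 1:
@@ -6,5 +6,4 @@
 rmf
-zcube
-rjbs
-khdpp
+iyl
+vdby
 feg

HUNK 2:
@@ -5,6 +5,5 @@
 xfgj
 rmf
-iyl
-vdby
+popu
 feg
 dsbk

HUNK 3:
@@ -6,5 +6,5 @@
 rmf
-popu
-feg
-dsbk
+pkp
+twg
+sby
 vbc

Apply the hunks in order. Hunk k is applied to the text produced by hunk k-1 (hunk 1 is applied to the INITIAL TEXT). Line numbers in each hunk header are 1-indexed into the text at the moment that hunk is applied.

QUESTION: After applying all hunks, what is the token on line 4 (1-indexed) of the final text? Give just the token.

Hunk 1: at line 6 remove [zcube,rjbs,khdpp] add [iyl,vdby] -> 11 lines: hhi vgdbl bmglg vgvhl xfgj rmf iyl vdby feg dsbk vbc
Hunk 2: at line 5 remove [iyl,vdby] add [popu] -> 10 lines: hhi vgdbl bmglg vgvhl xfgj rmf popu feg dsbk vbc
Hunk 3: at line 6 remove [popu,feg,dsbk] add [pkp,twg,sby] -> 10 lines: hhi vgdbl bmglg vgvhl xfgj rmf pkp twg sby vbc
Final line 4: vgvhl

Answer: vgvhl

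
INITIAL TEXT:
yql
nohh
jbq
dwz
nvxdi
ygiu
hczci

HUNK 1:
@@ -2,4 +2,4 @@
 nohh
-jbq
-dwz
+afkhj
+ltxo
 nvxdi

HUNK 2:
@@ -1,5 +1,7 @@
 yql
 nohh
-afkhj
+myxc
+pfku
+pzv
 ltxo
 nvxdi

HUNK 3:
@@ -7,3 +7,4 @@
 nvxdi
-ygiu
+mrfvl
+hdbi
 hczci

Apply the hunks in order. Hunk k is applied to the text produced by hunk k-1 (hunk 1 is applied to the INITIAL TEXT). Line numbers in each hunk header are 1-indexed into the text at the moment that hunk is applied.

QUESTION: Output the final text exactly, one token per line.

Hunk 1: at line 2 remove [jbq,dwz] add [afkhj,ltxo] -> 7 lines: yql nohh afkhj ltxo nvxdi ygiu hczci
Hunk 2: at line 1 remove [afkhj] add [myxc,pfku,pzv] -> 9 lines: yql nohh myxc pfku pzv ltxo nvxdi ygiu hczci
Hunk 3: at line 7 remove [ygiu] add [mrfvl,hdbi] -> 10 lines: yql nohh myxc pfku pzv ltxo nvxdi mrfvl hdbi hczci

Answer: yql
nohh
myxc
pfku
pzv
ltxo
nvxdi
mrfvl
hdbi
hczci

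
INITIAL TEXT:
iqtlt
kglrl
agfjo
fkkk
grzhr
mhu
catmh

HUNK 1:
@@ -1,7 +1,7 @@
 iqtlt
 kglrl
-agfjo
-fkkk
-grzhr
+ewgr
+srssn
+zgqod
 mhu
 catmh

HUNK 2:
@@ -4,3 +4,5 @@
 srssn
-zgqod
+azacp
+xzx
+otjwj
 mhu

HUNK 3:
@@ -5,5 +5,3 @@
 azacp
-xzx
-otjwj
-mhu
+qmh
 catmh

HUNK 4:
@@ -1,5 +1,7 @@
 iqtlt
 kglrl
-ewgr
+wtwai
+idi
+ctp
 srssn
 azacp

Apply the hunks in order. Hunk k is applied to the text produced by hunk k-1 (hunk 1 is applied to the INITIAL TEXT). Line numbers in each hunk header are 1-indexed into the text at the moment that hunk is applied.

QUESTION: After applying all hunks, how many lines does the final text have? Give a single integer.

Answer: 9

Derivation:
Hunk 1: at line 1 remove [agfjo,fkkk,grzhr] add [ewgr,srssn,zgqod] -> 7 lines: iqtlt kglrl ewgr srssn zgqod mhu catmh
Hunk 2: at line 4 remove [zgqod] add [azacp,xzx,otjwj] -> 9 lines: iqtlt kglrl ewgr srssn azacp xzx otjwj mhu catmh
Hunk 3: at line 5 remove [xzx,otjwj,mhu] add [qmh] -> 7 lines: iqtlt kglrl ewgr srssn azacp qmh catmh
Hunk 4: at line 1 remove [ewgr] add [wtwai,idi,ctp] -> 9 lines: iqtlt kglrl wtwai idi ctp srssn azacp qmh catmh
Final line count: 9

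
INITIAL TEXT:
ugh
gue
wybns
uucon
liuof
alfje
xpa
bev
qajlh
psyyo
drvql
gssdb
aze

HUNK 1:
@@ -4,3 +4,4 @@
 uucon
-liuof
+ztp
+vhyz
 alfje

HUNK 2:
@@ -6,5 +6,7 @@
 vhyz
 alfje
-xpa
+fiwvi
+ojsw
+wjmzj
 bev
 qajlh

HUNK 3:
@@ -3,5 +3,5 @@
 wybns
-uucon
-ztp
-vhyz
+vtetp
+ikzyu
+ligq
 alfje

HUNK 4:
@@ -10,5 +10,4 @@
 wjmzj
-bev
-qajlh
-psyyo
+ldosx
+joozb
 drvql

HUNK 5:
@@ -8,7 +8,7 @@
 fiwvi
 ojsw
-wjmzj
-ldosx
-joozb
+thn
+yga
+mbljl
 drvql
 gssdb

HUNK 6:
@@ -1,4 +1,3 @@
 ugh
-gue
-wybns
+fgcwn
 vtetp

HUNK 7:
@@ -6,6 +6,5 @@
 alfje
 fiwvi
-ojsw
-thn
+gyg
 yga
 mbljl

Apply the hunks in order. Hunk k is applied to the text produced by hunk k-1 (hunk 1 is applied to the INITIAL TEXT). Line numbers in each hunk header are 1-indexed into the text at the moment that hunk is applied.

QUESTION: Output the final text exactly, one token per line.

Hunk 1: at line 4 remove [liuof] add [ztp,vhyz] -> 14 lines: ugh gue wybns uucon ztp vhyz alfje xpa bev qajlh psyyo drvql gssdb aze
Hunk 2: at line 6 remove [xpa] add [fiwvi,ojsw,wjmzj] -> 16 lines: ugh gue wybns uucon ztp vhyz alfje fiwvi ojsw wjmzj bev qajlh psyyo drvql gssdb aze
Hunk 3: at line 3 remove [uucon,ztp,vhyz] add [vtetp,ikzyu,ligq] -> 16 lines: ugh gue wybns vtetp ikzyu ligq alfje fiwvi ojsw wjmzj bev qajlh psyyo drvql gssdb aze
Hunk 4: at line 10 remove [bev,qajlh,psyyo] add [ldosx,joozb] -> 15 lines: ugh gue wybns vtetp ikzyu ligq alfje fiwvi ojsw wjmzj ldosx joozb drvql gssdb aze
Hunk 5: at line 8 remove [wjmzj,ldosx,joozb] add [thn,yga,mbljl] -> 15 lines: ugh gue wybns vtetp ikzyu ligq alfje fiwvi ojsw thn yga mbljl drvql gssdb aze
Hunk 6: at line 1 remove [gue,wybns] add [fgcwn] -> 14 lines: ugh fgcwn vtetp ikzyu ligq alfje fiwvi ojsw thn yga mbljl drvql gssdb aze
Hunk 7: at line 6 remove [ojsw,thn] add [gyg] -> 13 lines: ugh fgcwn vtetp ikzyu ligq alfje fiwvi gyg yga mbljl drvql gssdb aze

Answer: ugh
fgcwn
vtetp
ikzyu
ligq
alfje
fiwvi
gyg
yga
mbljl
drvql
gssdb
aze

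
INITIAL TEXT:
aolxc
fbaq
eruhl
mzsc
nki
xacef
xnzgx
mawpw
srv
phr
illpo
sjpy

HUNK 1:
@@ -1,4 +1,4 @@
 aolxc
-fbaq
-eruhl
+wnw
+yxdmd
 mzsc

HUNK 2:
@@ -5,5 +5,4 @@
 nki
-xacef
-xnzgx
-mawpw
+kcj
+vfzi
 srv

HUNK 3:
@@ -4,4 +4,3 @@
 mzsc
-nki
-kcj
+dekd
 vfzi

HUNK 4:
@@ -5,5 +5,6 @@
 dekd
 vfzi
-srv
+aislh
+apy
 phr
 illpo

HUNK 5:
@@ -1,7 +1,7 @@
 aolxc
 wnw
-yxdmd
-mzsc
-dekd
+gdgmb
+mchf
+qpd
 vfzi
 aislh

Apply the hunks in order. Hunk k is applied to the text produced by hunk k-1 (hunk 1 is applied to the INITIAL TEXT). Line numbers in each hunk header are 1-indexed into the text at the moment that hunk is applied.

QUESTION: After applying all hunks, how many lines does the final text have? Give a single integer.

Hunk 1: at line 1 remove [fbaq,eruhl] add [wnw,yxdmd] -> 12 lines: aolxc wnw yxdmd mzsc nki xacef xnzgx mawpw srv phr illpo sjpy
Hunk 2: at line 5 remove [xacef,xnzgx,mawpw] add [kcj,vfzi] -> 11 lines: aolxc wnw yxdmd mzsc nki kcj vfzi srv phr illpo sjpy
Hunk 3: at line 4 remove [nki,kcj] add [dekd] -> 10 lines: aolxc wnw yxdmd mzsc dekd vfzi srv phr illpo sjpy
Hunk 4: at line 5 remove [srv] add [aislh,apy] -> 11 lines: aolxc wnw yxdmd mzsc dekd vfzi aislh apy phr illpo sjpy
Hunk 5: at line 1 remove [yxdmd,mzsc,dekd] add [gdgmb,mchf,qpd] -> 11 lines: aolxc wnw gdgmb mchf qpd vfzi aislh apy phr illpo sjpy
Final line count: 11

Answer: 11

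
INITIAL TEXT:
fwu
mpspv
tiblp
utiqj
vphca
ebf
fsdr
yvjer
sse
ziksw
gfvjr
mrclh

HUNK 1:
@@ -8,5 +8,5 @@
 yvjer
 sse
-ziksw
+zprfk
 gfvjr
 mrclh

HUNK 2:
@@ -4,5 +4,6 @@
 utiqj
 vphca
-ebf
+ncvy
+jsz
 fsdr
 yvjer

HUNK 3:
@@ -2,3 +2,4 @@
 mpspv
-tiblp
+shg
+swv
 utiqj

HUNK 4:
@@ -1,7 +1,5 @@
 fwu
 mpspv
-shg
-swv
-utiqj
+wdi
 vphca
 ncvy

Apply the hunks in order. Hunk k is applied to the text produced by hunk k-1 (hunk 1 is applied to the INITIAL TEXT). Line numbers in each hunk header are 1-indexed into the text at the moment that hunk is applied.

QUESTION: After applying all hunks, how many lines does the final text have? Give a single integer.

Hunk 1: at line 8 remove [ziksw] add [zprfk] -> 12 lines: fwu mpspv tiblp utiqj vphca ebf fsdr yvjer sse zprfk gfvjr mrclh
Hunk 2: at line 4 remove [ebf] add [ncvy,jsz] -> 13 lines: fwu mpspv tiblp utiqj vphca ncvy jsz fsdr yvjer sse zprfk gfvjr mrclh
Hunk 3: at line 2 remove [tiblp] add [shg,swv] -> 14 lines: fwu mpspv shg swv utiqj vphca ncvy jsz fsdr yvjer sse zprfk gfvjr mrclh
Hunk 4: at line 1 remove [shg,swv,utiqj] add [wdi] -> 12 lines: fwu mpspv wdi vphca ncvy jsz fsdr yvjer sse zprfk gfvjr mrclh
Final line count: 12

Answer: 12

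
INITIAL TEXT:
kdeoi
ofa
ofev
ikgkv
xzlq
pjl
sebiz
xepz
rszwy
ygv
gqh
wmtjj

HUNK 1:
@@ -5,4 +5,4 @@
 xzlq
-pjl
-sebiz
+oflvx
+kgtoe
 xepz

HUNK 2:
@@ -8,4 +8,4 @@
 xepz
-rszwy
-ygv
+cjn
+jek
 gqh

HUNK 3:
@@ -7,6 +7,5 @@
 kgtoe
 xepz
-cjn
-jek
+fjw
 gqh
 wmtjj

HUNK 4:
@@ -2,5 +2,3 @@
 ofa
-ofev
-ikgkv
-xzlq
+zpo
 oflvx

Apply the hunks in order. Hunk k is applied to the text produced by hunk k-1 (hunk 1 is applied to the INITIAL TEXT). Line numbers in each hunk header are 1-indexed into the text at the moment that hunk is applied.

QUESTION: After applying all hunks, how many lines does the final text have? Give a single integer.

Answer: 9

Derivation:
Hunk 1: at line 5 remove [pjl,sebiz] add [oflvx,kgtoe] -> 12 lines: kdeoi ofa ofev ikgkv xzlq oflvx kgtoe xepz rszwy ygv gqh wmtjj
Hunk 2: at line 8 remove [rszwy,ygv] add [cjn,jek] -> 12 lines: kdeoi ofa ofev ikgkv xzlq oflvx kgtoe xepz cjn jek gqh wmtjj
Hunk 3: at line 7 remove [cjn,jek] add [fjw] -> 11 lines: kdeoi ofa ofev ikgkv xzlq oflvx kgtoe xepz fjw gqh wmtjj
Hunk 4: at line 2 remove [ofev,ikgkv,xzlq] add [zpo] -> 9 lines: kdeoi ofa zpo oflvx kgtoe xepz fjw gqh wmtjj
Final line count: 9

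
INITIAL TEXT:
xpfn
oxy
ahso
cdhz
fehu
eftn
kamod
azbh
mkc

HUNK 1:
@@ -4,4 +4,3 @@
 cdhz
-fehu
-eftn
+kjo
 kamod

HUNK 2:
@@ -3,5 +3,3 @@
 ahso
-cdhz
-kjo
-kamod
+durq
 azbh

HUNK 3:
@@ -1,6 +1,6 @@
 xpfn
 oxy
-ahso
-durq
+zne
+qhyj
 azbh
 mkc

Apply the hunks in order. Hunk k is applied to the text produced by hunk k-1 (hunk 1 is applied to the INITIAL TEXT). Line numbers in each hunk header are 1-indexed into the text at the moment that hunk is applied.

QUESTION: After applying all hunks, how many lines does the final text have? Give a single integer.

Answer: 6

Derivation:
Hunk 1: at line 4 remove [fehu,eftn] add [kjo] -> 8 lines: xpfn oxy ahso cdhz kjo kamod azbh mkc
Hunk 2: at line 3 remove [cdhz,kjo,kamod] add [durq] -> 6 lines: xpfn oxy ahso durq azbh mkc
Hunk 3: at line 1 remove [ahso,durq] add [zne,qhyj] -> 6 lines: xpfn oxy zne qhyj azbh mkc
Final line count: 6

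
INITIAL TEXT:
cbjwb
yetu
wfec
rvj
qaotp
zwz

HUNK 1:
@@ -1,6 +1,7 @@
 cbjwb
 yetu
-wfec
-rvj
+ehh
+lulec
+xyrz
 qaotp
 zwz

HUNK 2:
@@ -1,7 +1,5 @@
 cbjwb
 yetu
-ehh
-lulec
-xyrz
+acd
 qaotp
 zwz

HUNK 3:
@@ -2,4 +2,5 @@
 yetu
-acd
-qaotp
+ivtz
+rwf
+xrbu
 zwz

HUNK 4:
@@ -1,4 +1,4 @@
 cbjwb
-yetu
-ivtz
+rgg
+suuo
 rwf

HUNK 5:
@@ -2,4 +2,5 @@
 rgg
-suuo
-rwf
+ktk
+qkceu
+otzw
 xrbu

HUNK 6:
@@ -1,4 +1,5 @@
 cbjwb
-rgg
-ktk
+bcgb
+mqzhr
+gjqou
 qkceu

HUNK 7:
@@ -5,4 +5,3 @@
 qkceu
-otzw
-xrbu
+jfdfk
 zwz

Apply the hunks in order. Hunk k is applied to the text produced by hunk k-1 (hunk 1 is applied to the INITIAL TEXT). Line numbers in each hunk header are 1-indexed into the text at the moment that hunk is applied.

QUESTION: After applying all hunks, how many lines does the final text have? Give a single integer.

Hunk 1: at line 1 remove [wfec,rvj] add [ehh,lulec,xyrz] -> 7 lines: cbjwb yetu ehh lulec xyrz qaotp zwz
Hunk 2: at line 1 remove [ehh,lulec,xyrz] add [acd] -> 5 lines: cbjwb yetu acd qaotp zwz
Hunk 3: at line 2 remove [acd,qaotp] add [ivtz,rwf,xrbu] -> 6 lines: cbjwb yetu ivtz rwf xrbu zwz
Hunk 4: at line 1 remove [yetu,ivtz] add [rgg,suuo] -> 6 lines: cbjwb rgg suuo rwf xrbu zwz
Hunk 5: at line 2 remove [suuo,rwf] add [ktk,qkceu,otzw] -> 7 lines: cbjwb rgg ktk qkceu otzw xrbu zwz
Hunk 6: at line 1 remove [rgg,ktk] add [bcgb,mqzhr,gjqou] -> 8 lines: cbjwb bcgb mqzhr gjqou qkceu otzw xrbu zwz
Hunk 7: at line 5 remove [otzw,xrbu] add [jfdfk] -> 7 lines: cbjwb bcgb mqzhr gjqou qkceu jfdfk zwz
Final line count: 7

Answer: 7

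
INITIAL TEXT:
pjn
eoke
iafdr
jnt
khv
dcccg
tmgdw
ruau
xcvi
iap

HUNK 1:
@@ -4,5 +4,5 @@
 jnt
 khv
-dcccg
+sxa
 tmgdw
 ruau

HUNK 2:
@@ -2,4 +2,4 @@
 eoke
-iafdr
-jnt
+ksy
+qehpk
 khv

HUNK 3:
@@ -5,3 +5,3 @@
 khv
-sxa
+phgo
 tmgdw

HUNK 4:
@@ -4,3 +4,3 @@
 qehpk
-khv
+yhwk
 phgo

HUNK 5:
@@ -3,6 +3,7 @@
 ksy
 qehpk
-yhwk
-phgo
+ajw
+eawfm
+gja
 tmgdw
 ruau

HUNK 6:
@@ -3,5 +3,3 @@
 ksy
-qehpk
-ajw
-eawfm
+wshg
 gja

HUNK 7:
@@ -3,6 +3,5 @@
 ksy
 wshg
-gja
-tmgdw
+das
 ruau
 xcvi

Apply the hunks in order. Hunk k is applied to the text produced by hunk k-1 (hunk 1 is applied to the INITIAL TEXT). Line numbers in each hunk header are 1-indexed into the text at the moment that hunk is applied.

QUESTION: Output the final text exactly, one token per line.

Hunk 1: at line 4 remove [dcccg] add [sxa] -> 10 lines: pjn eoke iafdr jnt khv sxa tmgdw ruau xcvi iap
Hunk 2: at line 2 remove [iafdr,jnt] add [ksy,qehpk] -> 10 lines: pjn eoke ksy qehpk khv sxa tmgdw ruau xcvi iap
Hunk 3: at line 5 remove [sxa] add [phgo] -> 10 lines: pjn eoke ksy qehpk khv phgo tmgdw ruau xcvi iap
Hunk 4: at line 4 remove [khv] add [yhwk] -> 10 lines: pjn eoke ksy qehpk yhwk phgo tmgdw ruau xcvi iap
Hunk 5: at line 3 remove [yhwk,phgo] add [ajw,eawfm,gja] -> 11 lines: pjn eoke ksy qehpk ajw eawfm gja tmgdw ruau xcvi iap
Hunk 6: at line 3 remove [qehpk,ajw,eawfm] add [wshg] -> 9 lines: pjn eoke ksy wshg gja tmgdw ruau xcvi iap
Hunk 7: at line 3 remove [gja,tmgdw] add [das] -> 8 lines: pjn eoke ksy wshg das ruau xcvi iap

Answer: pjn
eoke
ksy
wshg
das
ruau
xcvi
iap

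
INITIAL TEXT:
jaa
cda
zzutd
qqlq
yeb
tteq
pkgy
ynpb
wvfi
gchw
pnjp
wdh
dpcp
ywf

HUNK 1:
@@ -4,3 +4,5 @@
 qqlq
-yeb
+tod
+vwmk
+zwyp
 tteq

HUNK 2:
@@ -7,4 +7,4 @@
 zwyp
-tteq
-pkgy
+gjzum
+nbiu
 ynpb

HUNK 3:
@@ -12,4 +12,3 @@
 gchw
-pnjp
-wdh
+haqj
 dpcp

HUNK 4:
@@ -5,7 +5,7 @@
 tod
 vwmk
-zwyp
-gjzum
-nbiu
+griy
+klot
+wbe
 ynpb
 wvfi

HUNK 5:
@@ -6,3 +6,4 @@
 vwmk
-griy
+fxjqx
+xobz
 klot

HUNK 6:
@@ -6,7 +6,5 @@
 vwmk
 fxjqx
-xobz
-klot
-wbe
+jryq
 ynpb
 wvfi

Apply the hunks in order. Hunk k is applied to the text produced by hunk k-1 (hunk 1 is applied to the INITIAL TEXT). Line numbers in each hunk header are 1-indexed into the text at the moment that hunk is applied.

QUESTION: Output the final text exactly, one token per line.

Hunk 1: at line 4 remove [yeb] add [tod,vwmk,zwyp] -> 16 lines: jaa cda zzutd qqlq tod vwmk zwyp tteq pkgy ynpb wvfi gchw pnjp wdh dpcp ywf
Hunk 2: at line 7 remove [tteq,pkgy] add [gjzum,nbiu] -> 16 lines: jaa cda zzutd qqlq tod vwmk zwyp gjzum nbiu ynpb wvfi gchw pnjp wdh dpcp ywf
Hunk 3: at line 12 remove [pnjp,wdh] add [haqj] -> 15 lines: jaa cda zzutd qqlq tod vwmk zwyp gjzum nbiu ynpb wvfi gchw haqj dpcp ywf
Hunk 4: at line 5 remove [zwyp,gjzum,nbiu] add [griy,klot,wbe] -> 15 lines: jaa cda zzutd qqlq tod vwmk griy klot wbe ynpb wvfi gchw haqj dpcp ywf
Hunk 5: at line 6 remove [griy] add [fxjqx,xobz] -> 16 lines: jaa cda zzutd qqlq tod vwmk fxjqx xobz klot wbe ynpb wvfi gchw haqj dpcp ywf
Hunk 6: at line 6 remove [xobz,klot,wbe] add [jryq] -> 14 lines: jaa cda zzutd qqlq tod vwmk fxjqx jryq ynpb wvfi gchw haqj dpcp ywf

Answer: jaa
cda
zzutd
qqlq
tod
vwmk
fxjqx
jryq
ynpb
wvfi
gchw
haqj
dpcp
ywf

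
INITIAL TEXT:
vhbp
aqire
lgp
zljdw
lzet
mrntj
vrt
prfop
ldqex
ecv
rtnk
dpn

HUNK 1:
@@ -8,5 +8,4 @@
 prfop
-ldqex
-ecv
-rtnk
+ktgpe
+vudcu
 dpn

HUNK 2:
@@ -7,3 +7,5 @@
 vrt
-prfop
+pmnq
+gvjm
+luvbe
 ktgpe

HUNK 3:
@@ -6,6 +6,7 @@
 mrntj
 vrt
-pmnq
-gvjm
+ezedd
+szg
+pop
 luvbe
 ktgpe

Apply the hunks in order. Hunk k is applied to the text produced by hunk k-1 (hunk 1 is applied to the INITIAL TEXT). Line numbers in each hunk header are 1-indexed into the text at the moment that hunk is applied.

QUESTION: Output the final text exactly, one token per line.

Answer: vhbp
aqire
lgp
zljdw
lzet
mrntj
vrt
ezedd
szg
pop
luvbe
ktgpe
vudcu
dpn

Derivation:
Hunk 1: at line 8 remove [ldqex,ecv,rtnk] add [ktgpe,vudcu] -> 11 lines: vhbp aqire lgp zljdw lzet mrntj vrt prfop ktgpe vudcu dpn
Hunk 2: at line 7 remove [prfop] add [pmnq,gvjm,luvbe] -> 13 lines: vhbp aqire lgp zljdw lzet mrntj vrt pmnq gvjm luvbe ktgpe vudcu dpn
Hunk 3: at line 6 remove [pmnq,gvjm] add [ezedd,szg,pop] -> 14 lines: vhbp aqire lgp zljdw lzet mrntj vrt ezedd szg pop luvbe ktgpe vudcu dpn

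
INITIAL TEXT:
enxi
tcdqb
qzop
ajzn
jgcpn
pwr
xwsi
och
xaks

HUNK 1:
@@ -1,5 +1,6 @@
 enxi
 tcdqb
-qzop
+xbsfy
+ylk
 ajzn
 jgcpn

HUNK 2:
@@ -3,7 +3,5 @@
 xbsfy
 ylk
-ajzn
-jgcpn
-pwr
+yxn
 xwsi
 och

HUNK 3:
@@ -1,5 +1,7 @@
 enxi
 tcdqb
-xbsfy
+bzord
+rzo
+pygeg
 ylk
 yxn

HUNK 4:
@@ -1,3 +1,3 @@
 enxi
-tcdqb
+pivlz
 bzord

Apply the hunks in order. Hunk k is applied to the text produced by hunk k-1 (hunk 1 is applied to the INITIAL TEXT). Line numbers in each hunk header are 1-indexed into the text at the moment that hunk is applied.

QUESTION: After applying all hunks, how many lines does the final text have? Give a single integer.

Hunk 1: at line 1 remove [qzop] add [xbsfy,ylk] -> 10 lines: enxi tcdqb xbsfy ylk ajzn jgcpn pwr xwsi och xaks
Hunk 2: at line 3 remove [ajzn,jgcpn,pwr] add [yxn] -> 8 lines: enxi tcdqb xbsfy ylk yxn xwsi och xaks
Hunk 3: at line 1 remove [xbsfy] add [bzord,rzo,pygeg] -> 10 lines: enxi tcdqb bzord rzo pygeg ylk yxn xwsi och xaks
Hunk 4: at line 1 remove [tcdqb] add [pivlz] -> 10 lines: enxi pivlz bzord rzo pygeg ylk yxn xwsi och xaks
Final line count: 10

Answer: 10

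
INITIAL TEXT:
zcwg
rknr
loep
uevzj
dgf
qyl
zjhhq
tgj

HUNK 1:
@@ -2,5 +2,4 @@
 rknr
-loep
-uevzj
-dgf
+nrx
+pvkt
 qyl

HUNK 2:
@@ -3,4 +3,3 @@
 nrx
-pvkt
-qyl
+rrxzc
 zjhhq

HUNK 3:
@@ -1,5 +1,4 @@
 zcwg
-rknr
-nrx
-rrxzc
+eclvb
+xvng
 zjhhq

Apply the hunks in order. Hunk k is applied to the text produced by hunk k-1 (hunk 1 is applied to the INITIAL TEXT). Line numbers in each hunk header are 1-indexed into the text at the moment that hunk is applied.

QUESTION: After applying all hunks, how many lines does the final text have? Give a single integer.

Answer: 5

Derivation:
Hunk 1: at line 2 remove [loep,uevzj,dgf] add [nrx,pvkt] -> 7 lines: zcwg rknr nrx pvkt qyl zjhhq tgj
Hunk 2: at line 3 remove [pvkt,qyl] add [rrxzc] -> 6 lines: zcwg rknr nrx rrxzc zjhhq tgj
Hunk 3: at line 1 remove [rknr,nrx,rrxzc] add [eclvb,xvng] -> 5 lines: zcwg eclvb xvng zjhhq tgj
Final line count: 5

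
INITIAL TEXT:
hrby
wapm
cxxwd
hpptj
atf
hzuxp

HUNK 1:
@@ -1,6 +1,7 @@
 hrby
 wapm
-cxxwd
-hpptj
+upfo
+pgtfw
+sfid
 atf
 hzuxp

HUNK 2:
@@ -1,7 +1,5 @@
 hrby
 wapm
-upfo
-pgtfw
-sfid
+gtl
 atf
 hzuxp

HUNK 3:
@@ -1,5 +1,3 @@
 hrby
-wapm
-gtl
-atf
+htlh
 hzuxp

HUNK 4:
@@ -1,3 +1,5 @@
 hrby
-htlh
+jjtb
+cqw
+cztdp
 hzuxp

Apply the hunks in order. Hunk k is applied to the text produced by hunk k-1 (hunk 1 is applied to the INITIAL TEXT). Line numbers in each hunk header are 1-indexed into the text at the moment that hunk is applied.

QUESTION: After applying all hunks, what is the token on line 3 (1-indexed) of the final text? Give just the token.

Hunk 1: at line 1 remove [cxxwd,hpptj] add [upfo,pgtfw,sfid] -> 7 lines: hrby wapm upfo pgtfw sfid atf hzuxp
Hunk 2: at line 1 remove [upfo,pgtfw,sfid] add [gtl] -> 5 lines: hrby wapm gtl atf hzuxp
Hunk 3: at line 1 remove [wapm,gtl,atf] add [htlh] -> 3 lines: hrby htlh hzuxp
Hunk 4: at line 1 remove [htlh] add [jjtb,cqw,cztdp] -> 5 lines: hrby jjtb cqw cztdp hzuxp
Final line 3: cqw

Answer: cqw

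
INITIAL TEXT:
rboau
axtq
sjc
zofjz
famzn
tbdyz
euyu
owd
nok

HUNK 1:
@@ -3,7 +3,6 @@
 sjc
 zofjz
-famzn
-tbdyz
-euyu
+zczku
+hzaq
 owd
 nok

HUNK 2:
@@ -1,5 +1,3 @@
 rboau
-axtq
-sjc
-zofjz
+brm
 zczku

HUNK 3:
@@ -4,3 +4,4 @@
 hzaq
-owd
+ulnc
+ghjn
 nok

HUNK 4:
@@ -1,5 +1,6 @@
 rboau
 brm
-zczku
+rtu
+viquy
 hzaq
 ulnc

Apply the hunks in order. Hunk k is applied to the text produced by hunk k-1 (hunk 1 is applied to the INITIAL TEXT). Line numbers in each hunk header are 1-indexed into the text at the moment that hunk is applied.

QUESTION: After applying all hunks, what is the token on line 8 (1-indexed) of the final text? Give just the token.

Answer: nok

Derivation:
Hunk 1: at line 3 remove [famzn,tbdyz,euyu] add [zczku,hzaq] -> 8 lines: rboau axtq sjc zofjz zczku hzaq owd nok
Hunk 2: at line 1 remove [axtq,sjc,zofjz] add [brm] -> 6 lines: rboau brm zczku hzaq owd nok
Hunk 3: at line 4 remove [owd] add [ulnc,ghjn] -> 7 lines: rboau brm zczku hzaq ulnc ghjn nok
Hunk 4: at line 1 remove [zczku] add [rtu,viquy] -> 8 lines: rboau brm rtu viquy hzaq ulnc ghjn nok
Final line 8: nok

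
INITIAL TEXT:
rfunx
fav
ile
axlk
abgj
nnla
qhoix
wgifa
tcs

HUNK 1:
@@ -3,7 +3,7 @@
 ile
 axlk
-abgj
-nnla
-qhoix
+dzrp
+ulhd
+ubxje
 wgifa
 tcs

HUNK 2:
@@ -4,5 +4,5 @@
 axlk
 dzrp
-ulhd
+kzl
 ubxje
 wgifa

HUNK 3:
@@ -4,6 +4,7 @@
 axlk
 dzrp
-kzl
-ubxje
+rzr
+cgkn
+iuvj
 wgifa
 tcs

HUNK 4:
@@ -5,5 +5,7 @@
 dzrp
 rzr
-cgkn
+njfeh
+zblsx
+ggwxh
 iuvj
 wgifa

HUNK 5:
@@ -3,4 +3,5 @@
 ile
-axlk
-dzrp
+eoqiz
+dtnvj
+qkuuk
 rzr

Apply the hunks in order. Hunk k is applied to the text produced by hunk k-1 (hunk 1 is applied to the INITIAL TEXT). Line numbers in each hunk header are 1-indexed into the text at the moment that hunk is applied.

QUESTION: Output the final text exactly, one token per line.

Hunk 1: at line 3 remove [abgj,nnla,qhoix] add [dzrp,ulhd,ubxje] -> 9 lines: rfunx fav ile axlk dzrp ulhd ubxje wgifa tcs
Hunk 2: at line 4 remove [ulhd] add [kzl] -> 9 lines: rfunx fav ile axlk dzrp kzl ubxje wgifa tcs
Hunk 3: at line 4 remove [kzl,ubxje] add [rzr,cgkn,iuvj] -> 10 lines: rfunx fav ile axlk dzrp rzr cgkn iuvj wgifa tcs
Hunk 4: at line 5 remove [cgkn] add [njfeh,zblsx,ggwxh] -> 12 lines: rfunx fav ile axlk dzrp rzr njfeh zblsx ggwxh iuvj wgifa tcs
Hunk 5: at line 3 remove [axlk,dzrp] add [eoqiz,dtnvj,qkuuk] -> 13 lines: rfunx fav ile eoqiz dtnvj qkuuk rzr njfeh zblsx ggwxh iuvj wgifa tcs

Answer: rfunx
fav
ile
eoqiz
dtnvj
qkuuk
rzr
njfeh
zblsx
ggwxh
iuvj
wgifa
tcs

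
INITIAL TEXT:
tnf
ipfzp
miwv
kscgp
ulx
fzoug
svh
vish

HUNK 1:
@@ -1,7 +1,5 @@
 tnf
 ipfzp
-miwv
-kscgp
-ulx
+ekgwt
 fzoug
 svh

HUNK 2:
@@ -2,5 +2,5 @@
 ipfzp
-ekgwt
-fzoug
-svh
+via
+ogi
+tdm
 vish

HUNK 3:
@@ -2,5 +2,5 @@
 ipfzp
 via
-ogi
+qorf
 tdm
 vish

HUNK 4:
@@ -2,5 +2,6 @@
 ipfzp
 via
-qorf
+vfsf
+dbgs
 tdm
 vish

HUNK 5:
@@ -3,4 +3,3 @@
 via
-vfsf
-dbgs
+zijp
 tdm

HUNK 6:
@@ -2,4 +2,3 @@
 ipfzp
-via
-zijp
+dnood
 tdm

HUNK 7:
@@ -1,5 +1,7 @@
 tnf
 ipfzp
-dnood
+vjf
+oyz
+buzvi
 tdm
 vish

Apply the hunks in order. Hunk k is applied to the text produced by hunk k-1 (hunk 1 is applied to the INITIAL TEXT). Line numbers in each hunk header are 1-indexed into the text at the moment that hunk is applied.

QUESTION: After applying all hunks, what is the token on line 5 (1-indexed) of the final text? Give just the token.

Answer: buzvi

Derivation:
Hunk 1: at line 1 remove [miwv,kscgp,ulx] add [ekgwt] -> 6 lines: tnf ipfzp ekgwt fzoug svh vish
Hunk 2: at line 2 remove [ekgwt,fzoug,svh] add [via,ogi,tdm] -> 6 lines: tnf ipfzp via ogi tdm vish
Hunk 3: at line 2 remove [ogi] add [qorf] -> 6 lines: tnf ipfzp via qorf tdm vish
Hunk 4: at line 2 remove [qorf] add [vfsf,dbgs] -> 7 lines: tnf ipfzp via vfsf dbgs tdm vish
Hunk 5: at line 3 remove [vfsf,dbgs] add [zijp] -> 6 lines: tnf ipfzp via zijp tdm vish
Hunk 6: at line 2 remove [via,zijp] add [dnood] -> 5 lines: tnf ipfzp dnood tdm vish
Hunk 7: at line 1 remove [dnood] add [vjf,oyz,buzvi] -> 7 lines: tnf ipfzp vjf oyz buzvi tdm vish
Final line 5: buzvi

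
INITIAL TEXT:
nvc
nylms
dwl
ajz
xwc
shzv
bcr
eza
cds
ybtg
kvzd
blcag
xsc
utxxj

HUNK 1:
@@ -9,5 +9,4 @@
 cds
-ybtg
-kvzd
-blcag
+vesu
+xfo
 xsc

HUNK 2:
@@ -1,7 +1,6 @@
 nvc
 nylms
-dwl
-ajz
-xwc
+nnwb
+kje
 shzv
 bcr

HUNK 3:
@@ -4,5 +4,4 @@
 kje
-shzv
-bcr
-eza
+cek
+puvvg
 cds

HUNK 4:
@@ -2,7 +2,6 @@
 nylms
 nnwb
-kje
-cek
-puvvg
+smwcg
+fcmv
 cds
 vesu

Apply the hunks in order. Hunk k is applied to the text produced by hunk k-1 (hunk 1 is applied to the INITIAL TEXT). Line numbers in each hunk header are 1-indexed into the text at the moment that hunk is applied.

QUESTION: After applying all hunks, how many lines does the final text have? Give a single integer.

Hunk 1: at line 9 remove [ybtg,kvzd,blcag] add [vesu,xfo] -> 13 lines: nvc nylms dwl ajz xwc shzv bcr eza cds vesu xfo xsc utxxj
Hunk 2: at line 1 remove [dwl,ajz,xwc] add [nnwb,kje] -> 12 lines: nvc nylms nnwb kje shzv bcr eza cds vesu xfo xsc utxxj
Hunk 3: at line 4 remove [shzv,bcr,eza] add [cek,puvvg] -> 11 lines: nvc nylms nnwb kje cek puvvg cds vesu xfo xsc utxxj
Hunk 4: at line 2 remove [kje,cek,puvvg] add [smwcg,fcmv] -> 10 lines: nvc nylms nnwb smwcg fcmv cds vesu xfo xsc utxxj
Final line count: 10

Answer: 10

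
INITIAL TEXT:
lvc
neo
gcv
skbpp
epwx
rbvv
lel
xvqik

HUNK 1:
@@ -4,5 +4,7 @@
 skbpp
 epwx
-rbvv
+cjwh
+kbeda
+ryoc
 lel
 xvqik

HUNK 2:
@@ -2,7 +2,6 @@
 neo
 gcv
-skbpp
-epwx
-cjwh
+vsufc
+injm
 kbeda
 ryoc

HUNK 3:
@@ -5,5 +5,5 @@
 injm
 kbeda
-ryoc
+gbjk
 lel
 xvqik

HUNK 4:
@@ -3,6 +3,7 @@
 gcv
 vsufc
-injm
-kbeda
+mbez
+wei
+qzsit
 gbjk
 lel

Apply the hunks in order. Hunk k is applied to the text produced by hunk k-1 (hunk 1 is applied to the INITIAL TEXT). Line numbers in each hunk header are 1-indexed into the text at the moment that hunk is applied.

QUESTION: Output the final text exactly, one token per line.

Hunk 1: at line 4 remove [rbvv] add [cjwh,kbeda,ryoc] -> 10 lines: lvc neo gcv skbpp epwx cjwh kbeda ryoc lel xvqik
Hunk 2: at line 2 remove [skbpp,epwx,cjwh] add [vsufc,injm] -> 9 lines: lvc neo gcv vsufc injm kbeda ryoc lel xvqik
Hunk 3: at line 5 remove [ryoc] add [gbjk] -> 9 lines: lvc neo gcv vsufc injm kbeda gbjk lel xvqik
Hunk 4: at line 3 remove [injm,kbeda] add [mbez,wei,qzsit] -> 10 lines: lvc neo gcv vsufc mbez wei qzsit gbjk lel xvqik

Answer: lvc
neo
gcv
vsufc
mbez
wei
qzsit
gbjk
lel
xvqik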